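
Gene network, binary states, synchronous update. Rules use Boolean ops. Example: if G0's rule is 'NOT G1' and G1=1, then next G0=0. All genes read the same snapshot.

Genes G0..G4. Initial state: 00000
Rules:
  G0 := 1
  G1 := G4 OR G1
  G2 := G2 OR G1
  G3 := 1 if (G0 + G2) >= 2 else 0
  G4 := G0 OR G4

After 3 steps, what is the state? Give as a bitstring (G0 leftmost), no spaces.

Step 1: G0=1(const) G1=G4|G1=0|0=0 G2=G2|G1=0|0=0 G3=(0+0>=2)=0 G4=G0|G4=0|0=0 -> 10000
Step 2: G0=1(const) G1=G4|G1=0|0=0 G2=G2|G1=0|0=0 G3=(1+0>=2)=0 G4=G0|G4=1|0=1 -> 10001
Step 3: G0=1(const) G1=G4|G1=1|0=1 G2=G2|G1=0|0=0 G3=(1+0>=2)=0 G4=G0|G4=1|1=1 -> 11001

11001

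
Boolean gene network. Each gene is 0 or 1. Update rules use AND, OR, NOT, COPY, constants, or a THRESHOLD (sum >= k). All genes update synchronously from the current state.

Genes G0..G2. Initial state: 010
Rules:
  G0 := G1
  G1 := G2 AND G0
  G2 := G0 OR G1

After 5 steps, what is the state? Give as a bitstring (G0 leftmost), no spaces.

Step 1: G0=G1=1 G1=G2&G0=0&0=0 G2=G0|G1=0|1=1 -> 101
Step 2: G0=G1=0 G1=G2&G0=1&1=1 G2=G0|G1=1|0=1 -> 011
Step 3: G0=G1=1 G1=G2&G0=1&0=0 G2=G0|G1=0|1=1 -> 101
Step 4: G0=G1=0 G1=G2&G0=1&1=1 G2=G0|G1=1|0=1 -> 011
Step 5: G0=G1=1 G1=G2&G0=1&0=0 G2=G0|G1=0|1=1 -> 101

101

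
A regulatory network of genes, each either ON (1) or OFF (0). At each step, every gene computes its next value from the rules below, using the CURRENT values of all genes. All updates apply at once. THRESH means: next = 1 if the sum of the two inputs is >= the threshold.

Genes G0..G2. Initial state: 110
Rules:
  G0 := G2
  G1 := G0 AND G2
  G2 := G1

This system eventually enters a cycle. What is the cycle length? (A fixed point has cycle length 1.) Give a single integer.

Step 0: 110
Step 1: G0=G2=0 G1=G0&G2=1&0=0 G2=G1=1 -> 001
Step 2: G0=G2=1 G1=G0&G2=0&1=0 G2=G1=0 -> 100
Step 3: G0=G2=0 G1=G0&G2=1&0=0 G2=G1=0 -> 000
Step 4: G0=G2=0 G1=G0&G2=0&0=0 G2=G1=0 -> 000
State from step 4 equals state from step 3 -> cycle length 1

Answer: 1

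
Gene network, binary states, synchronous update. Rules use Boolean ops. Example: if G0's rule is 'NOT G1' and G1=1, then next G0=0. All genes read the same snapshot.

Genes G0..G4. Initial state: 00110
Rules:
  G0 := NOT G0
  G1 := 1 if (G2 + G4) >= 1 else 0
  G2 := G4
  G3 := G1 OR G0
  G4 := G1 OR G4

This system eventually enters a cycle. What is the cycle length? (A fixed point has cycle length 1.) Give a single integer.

Step 0: 00110
Step 1: G0=NOT G0=NOT 0=1 G1=(1+0>=1)=1 G2=G4=0 G3=G1|G0=0|0=0 G4=G1|G4=0|0=0 -> 11000
Step 2: G0=NOT G0=NOT 1=0 G1=(0+0>=1)=0 G2=G4=0 G3=G1|G0=1|1=1 G4=G1|G4=1|0=1 -> 00011
Step 3: G0=NOT G0=NOT 0=1 G1=(0+1>=1)=1 G2=G4=1 G3=G1|G0=0|0=0 G4=G1|G4=0|1=1 -> 11101
Step 4: G0=NOT G0=NOT 1=0 G1=(1+1>=1)=1 G2=G4=1 G3=G1|G0=1|1=1 G4=G1|G4=1|1=1 -> 01111
Step 5: G0=NOT G0=NOT 0=1 G1=(1+1>=1)=1 G2=G4=1 G3=G1|G0=1|0=1 G4=G1|G4=1|1=1 -> 11111
Step 6: G0=NOT G0=NOT 1=0 G1=(1+1>=1)=1 G2=G4=1 G3=G1|G0=1|1=1 G4=G1|G4=1|1=1 -> 01111
State from step 6 equals state from step 4 -> cycle length 2

Answer: 2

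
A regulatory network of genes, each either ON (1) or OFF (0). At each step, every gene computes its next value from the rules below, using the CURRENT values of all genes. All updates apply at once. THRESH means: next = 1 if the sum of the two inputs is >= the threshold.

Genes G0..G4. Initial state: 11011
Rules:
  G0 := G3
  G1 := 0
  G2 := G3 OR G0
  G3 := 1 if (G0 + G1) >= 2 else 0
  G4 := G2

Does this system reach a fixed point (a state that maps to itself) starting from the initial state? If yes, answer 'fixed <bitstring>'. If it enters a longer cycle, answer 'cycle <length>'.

Step 0: 11011
Step 1: G0=G3=1 G1=0(const) G2=G3|G0=1|1=1 G3=(1+1>=2)=1 G4=G2=0 -> 10110
Step 2: G0=G3=1 G1=0(const) G2=G3|G0=1|1=1 G3=(1+0>=2)=0 G4=G2=1 -> 10101
Step 3: G0=G3=0 G1=0(const) G2=G3|G0=0|1=1 G3=(1+0>=2)=0 G4=G2=1 -> 00101
Step 4: G0=G3=0 G1=0(const) G2=G3|G0=0|0=0 G3=(0+0>=2)=0 G4=G2=1 -> 00001
Step 5: G0=G3=0 G1=0(const) G2=G3|G0=0|0=0 G3=(0+0>=2)=0 G4=G2=0 -> 00000
Step 6: G0=G3=0 G1=0(const) G2=G3|G0=0|0=0 G3=(0+0>=2)=0 G4=G2=0 -> 00000
Fixed point reached at step 5: 00000

Answer: fixed 00000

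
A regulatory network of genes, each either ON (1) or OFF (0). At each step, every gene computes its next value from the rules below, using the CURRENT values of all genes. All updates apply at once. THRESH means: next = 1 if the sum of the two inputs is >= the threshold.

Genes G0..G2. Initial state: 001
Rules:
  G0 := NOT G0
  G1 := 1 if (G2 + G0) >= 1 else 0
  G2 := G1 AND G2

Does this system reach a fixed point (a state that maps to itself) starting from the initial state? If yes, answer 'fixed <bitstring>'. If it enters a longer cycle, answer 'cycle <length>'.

Answer: cycle 2

Derivation:
Step 0: 001
Step 1: G0=NOT G0=NOT 0=1 G1=(1+0>=1)=1 G2=G1&G2=0&1=0 -> 110
Step 2: G0=NOT G0=NOT 1=0 G1=(0+1>=1)=1 G2=G1&G2=1&0=0 -> 010
Step 3: G0=NOT G0=NOT 0=1 G1=(0+0>=1)=0 G2=G1&G2=1&0=0 -> 100
Step 4: G0=NOT G0=NOT 1=0 G1=(0+1>=1)=1 G2=G1&G2=0&0=0 -> 010
Cycle of length 2 starting at step 2 -> no fixed point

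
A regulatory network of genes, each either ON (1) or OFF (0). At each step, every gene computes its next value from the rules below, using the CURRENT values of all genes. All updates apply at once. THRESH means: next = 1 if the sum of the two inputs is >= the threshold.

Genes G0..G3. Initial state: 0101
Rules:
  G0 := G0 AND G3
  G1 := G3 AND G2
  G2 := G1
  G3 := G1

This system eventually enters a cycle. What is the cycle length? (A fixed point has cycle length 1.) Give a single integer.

Step 0: 0101
Step 1: G0=G0&G3=0&1=0 G1=G3&G2=1&0=0 G2=G1=1 G3=G1=1 -> 0011
Step 2: G0=G0&G3=0&1=0 G1=G3&G2=1&1=1 G2=G1=0 G3=G1=0 -> 0100
Step 3: G0=G0&G3=0&0=0 G1=G3&G2=0&0=0 G2=G1=1 G3=G1=1 -> 0011
State from step 3 equals state from step 1 -> cycle length 2

Answer: 2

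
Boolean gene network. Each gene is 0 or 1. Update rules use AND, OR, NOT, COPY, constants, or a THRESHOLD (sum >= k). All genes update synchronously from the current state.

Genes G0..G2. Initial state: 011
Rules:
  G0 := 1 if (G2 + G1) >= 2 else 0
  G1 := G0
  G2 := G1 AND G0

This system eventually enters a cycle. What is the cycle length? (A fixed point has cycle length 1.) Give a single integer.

Answer: 1

Derivation:
Step 0: 011
Step 1: G0=(1+1>=2)=1 G1=G0=0 G2=G1&G0=1&0=0 -> 100
Step 2: G0=(0+0>=2)=0 G1=G0=1 G2=G1&G0=0&1=0 -> 010
Step 3: G0=(0+1>=2)=0 G1=G0=0 G2=G1&G0=1&0=0 -> 000
Step 4: G0=(0+0>=2)=0 G1=G0=0 G2=G1&G0=0&0=0 -> 000
State from step 4 equals state from step 3 -> cycle length 1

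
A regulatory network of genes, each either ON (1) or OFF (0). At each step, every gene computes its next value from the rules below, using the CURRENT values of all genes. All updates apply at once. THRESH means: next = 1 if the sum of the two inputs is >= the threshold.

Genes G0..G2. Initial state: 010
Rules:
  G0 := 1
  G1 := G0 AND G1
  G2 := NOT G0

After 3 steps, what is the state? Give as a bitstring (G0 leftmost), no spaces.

Step 1: G0=1(const) G1=G0&G1=0&1=0 G2=NOT G0=NOT 0=1 -> 101
Step 2: G0=1(const) G1=G0&G1=1&0=0 G2=NOT G0=NOT 1=0 -> 100
Step 3: G0=1(const) G1=G0&G1=1&0=0 G2=NOT G0=NOT 1=0 -> 100

100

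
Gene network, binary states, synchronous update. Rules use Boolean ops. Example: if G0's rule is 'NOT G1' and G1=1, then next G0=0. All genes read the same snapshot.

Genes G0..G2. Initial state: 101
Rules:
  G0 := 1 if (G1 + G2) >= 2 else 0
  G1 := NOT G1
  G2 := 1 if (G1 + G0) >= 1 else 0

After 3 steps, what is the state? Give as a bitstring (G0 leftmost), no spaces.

Step 1: G0=(0+1>=2)=0 G1=NOT G1=NOT 0=1 G2=(0+1>=1)=1 -> 011
Step 2: G0=(1+1>=2)=1 G1=NOT G1=NOT 1=0 G2=(1+0>=1)=1 -> 101
Step 3: G0=(0+1>=2)=0 G1=NOT G1=NOT 0=1 G2=(0+1>=1)=1 -> 011

011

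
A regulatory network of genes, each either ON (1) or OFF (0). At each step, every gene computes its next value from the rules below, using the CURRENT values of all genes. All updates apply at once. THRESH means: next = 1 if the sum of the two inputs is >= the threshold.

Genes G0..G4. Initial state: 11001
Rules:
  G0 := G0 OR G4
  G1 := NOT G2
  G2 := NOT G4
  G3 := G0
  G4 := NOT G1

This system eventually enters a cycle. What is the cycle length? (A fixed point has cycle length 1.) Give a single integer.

Step 0: 11001
Step 1: G0=G0|G4=1|1=1 G1=NOT G2=NOT 0=1 G2=NOT G4=NOT 1=0 G3=G0=1 G4=NOT G1=NOT 1=0 -> 11010
Step 2: G0=G0|G4=1|0=1 G1=NOT G2=NOT 0=1 G2=NOT G4=NOT 0=1 G3=G0=1 G4=NOT G1=NOT 1=0 -> 11110
Step 3: G0=G0|G4=1|0=1 G1=NOT G2=NOT 1=0 G2=NOT G4=NOT 0=1 G3=G0=1 G4=NOT G1=NOT 1=0 -> 10110
Step 4: G0=G0|G4=1|0=1 G1=NOT G2=NOT 1=0 G2=NOT G4=NOT 0=1 G3=G0=1 G4=NOT G1=NOT 0=1 -> 10111
Step 5: G0=G0|G4=1|1=1 G1=NOT G2=NOT 1=0 G2=NOT G4=NOT 1=0 G3=G0=1 G4=NOT G1=NOT 0=1 -> 10011
Step 6: G0=G0|G4=1|1=1 G1=NOT G2=NOT 0=1 G2=NOT G4=NOT 1=0 G3=G0=1 G4=NOT G1=NOT 0=1 -> 11011
Step 7: G0=G0|G4=1|1=1 G1=NOT G2=NOT 0=1 G2=NOT G4=NOT 1=0 G3=G0=1 G4=NOT G1=NOT 1=0 -> 11010
State from step 7 equals state from step 1 -> cycle length 6

Answer: 6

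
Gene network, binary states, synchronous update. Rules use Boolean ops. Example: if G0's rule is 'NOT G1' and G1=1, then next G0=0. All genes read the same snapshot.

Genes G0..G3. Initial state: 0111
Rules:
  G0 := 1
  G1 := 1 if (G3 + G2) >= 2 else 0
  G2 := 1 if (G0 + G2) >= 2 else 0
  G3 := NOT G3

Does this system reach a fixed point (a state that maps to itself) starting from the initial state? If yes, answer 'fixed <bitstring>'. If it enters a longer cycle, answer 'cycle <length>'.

Answer: cycle 2

Derivation:
Step 0: 0111
Step 1: G0=1(const) G1=(1+1>=2)=1 G2=(0+1>=2)=0 G3=NOT G3=NOT 1=0 -> 1100
Step 2: G0=1(const) G1=(0+0>=2)=0 G2=(1+0>=2)=0 G3=NOT G3=NOT 0=1 -> 1001
Step 3: G0=1(const) G1=(1+0>=2)=0 G2=(1+0>=2)=0 G3=NOT G3=NOT 1=0 -> 1000
Step 4: G0=1(const) G1=(0+0>=2)=0 G2=(1+0>=2)=0 G3=NOT G3=NOT 0=1 -> 1001
Cycle of length 2 starting at step 2 -> no fixed point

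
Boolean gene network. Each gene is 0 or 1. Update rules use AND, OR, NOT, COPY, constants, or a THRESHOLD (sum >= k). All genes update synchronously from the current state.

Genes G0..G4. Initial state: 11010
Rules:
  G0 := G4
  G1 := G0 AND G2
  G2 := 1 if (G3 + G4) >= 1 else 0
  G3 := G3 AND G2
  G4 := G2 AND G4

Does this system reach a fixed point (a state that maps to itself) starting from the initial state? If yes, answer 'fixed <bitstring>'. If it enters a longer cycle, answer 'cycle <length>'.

Answer: fixed 00000

Derivation:
Step 0: 11010
Step 1: G0=G4=0 G1=G0&G2=1&0=0 G2=(1+0>=1)=1 G3=G3&G2=1&0=0 G4=G2&G4=0&0=0 -> 00100
Step 2: G0=G4=0 G1=G0&G2=0&1=0 G2=(0+0>=1)=0 G3=G3&G2=0&1=0 G4=G2&G4=1&0=0 -> 00000
Step 3: G0=G4=0 G1=G0&G2=0&0=0 G2=(0+0>=1)=0 G3=G3&G2=0&0=0 G4=G2&G4=0&0=0 -> 00000
Fixed point reached at step 2: 00000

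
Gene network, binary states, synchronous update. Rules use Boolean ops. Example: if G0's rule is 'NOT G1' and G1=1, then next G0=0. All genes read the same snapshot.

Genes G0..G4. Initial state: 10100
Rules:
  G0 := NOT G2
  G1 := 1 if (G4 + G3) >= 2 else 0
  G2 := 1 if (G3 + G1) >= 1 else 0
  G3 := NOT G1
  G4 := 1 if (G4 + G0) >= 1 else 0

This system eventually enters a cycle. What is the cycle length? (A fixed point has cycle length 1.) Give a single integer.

Step 0: 10100
Step 1: G0=NOT G2=NOT 1=0 G1=(0+0>=2)=0 G2=(0+0>=1)=0 G3=NOT G1=NOT 0=1 G4=(0+1>=1)=1 -> 00011
Step 2: G0=NOT G2=NOT 0=1 G1=(1+1>=2)=1 G2=(1+0>=1)=1 G3=NOT G1=NOT 0=1 G4=(1+0>=1)=1 -> 11111
Step 3: G0=NOT G2=NOT 1=0 G1=(1+1>=2)=1 G2=(1+1>=1)=1 G3=NOT G1=NOT 1=0 G4=(1+1>=1)=1 -> 01101
Step 4: G0=NOT G2=NOT 1=0 G1=(1+0>=2)=0 G2=(0+1>=1)=1 G3=NOT G1=NOT 1=0 G4=(1+0>=1)=1 -> 00101
Step 5: G0=NOT G2=NOT 1=0 G1=(1+0>=2)=0 G2=(0+0>=1)=0 G3=NOT G1=NOT 0=1 G4=(1+0>=1)=1 -> 00011
State from step 5 equals state from step 1 -> cycle length 4

Answer: 4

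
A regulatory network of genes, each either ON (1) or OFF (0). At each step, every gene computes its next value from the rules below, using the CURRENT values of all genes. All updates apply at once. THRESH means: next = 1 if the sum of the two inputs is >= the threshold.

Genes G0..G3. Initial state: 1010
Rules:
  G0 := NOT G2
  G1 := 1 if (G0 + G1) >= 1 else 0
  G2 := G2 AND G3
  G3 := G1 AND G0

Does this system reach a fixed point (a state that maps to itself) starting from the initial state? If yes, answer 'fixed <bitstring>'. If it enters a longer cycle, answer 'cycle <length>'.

Answer: fixed 1101

Derivation:
Step 0: 1010
Step 1: G0=NOT G2=NOT 1=0 G1=(1+0>=1)=1 G2=G2&G3=1&0=0 G3=G1&G0=0&1=0 -> 0100
Step 2: G0=NOT G2=NOT 0=1 G1=(0+1>=1)=1 G2=G2&G3=0&0=0 G3=G1&G0=1&0=0 -> 1100
Step 3: G0=NOT G2=NOT 0=1 G1=(1+1>=1)=1 G2=G2&G3=0&0=0 G3=G1&G0=1&1=1 -> 1101
Step 4: G0=NOT G2=NOT 0=1 G1=(1+1>=1)=1 G2=G2&G3=0&1=0 G3=G1&G0=1&1=1 -> 1101
Fixed point reached at step 3: 1101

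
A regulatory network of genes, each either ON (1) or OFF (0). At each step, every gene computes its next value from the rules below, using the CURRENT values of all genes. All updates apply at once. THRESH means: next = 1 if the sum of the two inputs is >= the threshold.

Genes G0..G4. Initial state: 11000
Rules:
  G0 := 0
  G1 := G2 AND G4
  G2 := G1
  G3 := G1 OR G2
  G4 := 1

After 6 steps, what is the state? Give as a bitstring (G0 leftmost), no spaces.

Step 1: G0=0(const) G1=G2&G4=0&0=0 G2=G1=1 G3=G1|G2=1|0=1 G4=1(const) -> 00111
Step 2: G0=0(const) G1=G2&G4=1&1=1 G2=G1=0 G3=G1|G2=0|1=1 G4=1(const) -> 01011
Step 3: G0=0(const) G1=G2&G4=0&1=0 G2=G1=1 G3=G1|G2=1|0=1 G4=1(const) -> 00111
Step 4: G0=0(const) G1=G2&G4=1&1=1 G2=G1=0 G3=G1|G2=0|1=1 G4=1(const) -> 01011
Step 5: G0=0(const) G1=G2&G4=0&1=0 G2=G1=1 G3=G1|G2=1|0=1 G4=1(const) -> 00111
Step 6: G0=0(const) G1=G2&G4=1&1=1 G2=G1=0 G3=G1|G2=0|1=1 G4=1(const) -> 01011

01011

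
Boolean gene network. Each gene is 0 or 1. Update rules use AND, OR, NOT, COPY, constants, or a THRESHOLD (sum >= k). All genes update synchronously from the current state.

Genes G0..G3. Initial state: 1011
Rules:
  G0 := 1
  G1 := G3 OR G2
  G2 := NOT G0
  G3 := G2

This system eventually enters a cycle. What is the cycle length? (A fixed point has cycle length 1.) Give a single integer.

Step 0: 1011
Step 1: G0=1(const) G1=G3|G2=1|1=1 G2=NOT G0=NOT 1=0 G3=G2=1 -> 1101
Step 2: G0=1(const) G1=G3|G2=1|0=1 G2=NOT G0=NOT 1=0 G3=G2=0 -> 1100
Step 3: G0=1(const) G1=G3|G2=0|0=0 G2=NOT G0=NOT 1=0 G3=G2=0 -> 1000
Step 4: G0=1(const) G1=G3|G2=0|0=0 G2=NOT G0=NOT 1=0 G3=G2=0 -> 1000
State from step 4 equals state from step 3 -> cycle length 1

Answer: 1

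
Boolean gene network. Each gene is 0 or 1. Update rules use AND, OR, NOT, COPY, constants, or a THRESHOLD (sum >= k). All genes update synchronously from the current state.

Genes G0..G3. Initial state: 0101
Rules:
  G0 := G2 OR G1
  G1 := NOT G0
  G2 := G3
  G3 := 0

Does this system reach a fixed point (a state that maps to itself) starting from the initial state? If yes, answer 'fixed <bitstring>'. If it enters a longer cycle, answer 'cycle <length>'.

Step 0: 0101
Step 1: G0=G2|G1=0|1=1 G1=NOT G0=NOT 0=1 G2=G3=1 G3=0(const) -> 1110
Step 2: G0=G2|G1=1|1=1 G1=NOT G0=NOT 1=0 G2=G3=0 G3=0(const) -> 1000
Step 3: G0=G2|G1=0|0=0 G1=NOT G0=NOT 1=0 G2=G3=0 G3=0(const) -> 0000
Step 4: G0=G2|G1=0|0=0 G1=NOT G0=NOT 0=1 G2=G3=0 G3=0(const) -> 0100
Step 5: G0=G2|G1=0|1=1 G1=NOT G0=NOT 0=1 G2=G3=0 G3=0(const) -> 1100
Step 6: G0=G2|G1=0|1=1 G1=NOT G0=NOT 1=0 G2=G3=0 G3=0(const) -> 1000
Cycle of length 4 starting at step 2 -> no fixed point

Answer: cycle 4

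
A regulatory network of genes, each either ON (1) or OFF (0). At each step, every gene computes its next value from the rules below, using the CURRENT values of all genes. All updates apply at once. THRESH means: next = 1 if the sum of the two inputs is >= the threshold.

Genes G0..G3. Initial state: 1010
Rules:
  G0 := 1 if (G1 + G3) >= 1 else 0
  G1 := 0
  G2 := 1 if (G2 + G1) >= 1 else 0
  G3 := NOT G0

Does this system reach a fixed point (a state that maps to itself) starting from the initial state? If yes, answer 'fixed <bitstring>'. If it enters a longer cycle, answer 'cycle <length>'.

Answer: cycle 4

Derivation:
Step 0: 1010
Step 1: G0=(0+0>=1)=0 G1=0(const) G2=(1+0>=1)=1 G3=NOT G0=NOT 1=0 -> 0010
Step 2: G0=(0+0>=1)=0 G1=0(const) G2=(1+0>=1)=1 G3=NOT G0=NOT 0=1 -> 0011
Step 3: G0=(0+1>=1)=1 G1=0(const) G2=(1+0>=1)=1 G3=NOT G0=NOT 0=1 -> 1011
Step 4: G0=(0+1>=1)=1 G1=0(const) G2=(1+0>=1)=1 G3=NOT G0=NOT 1=0 -> 1010
Cycle of length 4 starting at step 0 -> no fixed point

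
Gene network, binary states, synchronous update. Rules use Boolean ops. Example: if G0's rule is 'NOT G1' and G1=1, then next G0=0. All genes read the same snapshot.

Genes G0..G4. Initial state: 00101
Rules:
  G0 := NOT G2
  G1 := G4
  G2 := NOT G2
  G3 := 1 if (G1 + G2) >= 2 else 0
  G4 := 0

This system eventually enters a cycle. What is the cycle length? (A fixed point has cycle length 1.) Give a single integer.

Step 0: 00101
Step 1: G0=NOT G2=NOT 1=0 G1=G4=1 G2=NOT G2=NOT 1=0 G3=(0+1>=2)=0 G4=0(const) -> 01000
Step 2: G0=NOT G2=NOT 0=1 G1=G4=0 G2=NOT G2=NOT 0=1 G3=(1+0>=2)=0 G4=0(const) -> 10100
Step 3: G0=NOT G2=NOT 1=0 G1=G4=0 G2=NOT G2=NOT 1=0 G3=(0+1>=2)=0 G4=0(const) -> 00000
Step 4: G0=NOT G2=NOT 0=1 G1=G4=0 G2=NOT G2=NOT 0=1 G3=(0+0>=2)=0 G4=0(const) -> 10100
State from step 4 equals state from step 2 -> cycle length 2

Answer: 2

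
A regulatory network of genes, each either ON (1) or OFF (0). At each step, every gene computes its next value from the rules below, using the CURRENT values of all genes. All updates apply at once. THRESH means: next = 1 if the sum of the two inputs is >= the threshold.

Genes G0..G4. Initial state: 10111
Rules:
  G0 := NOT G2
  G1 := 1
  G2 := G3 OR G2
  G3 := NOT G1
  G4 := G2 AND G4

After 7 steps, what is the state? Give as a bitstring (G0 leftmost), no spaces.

Step 1: G0=NOT G2=NOT 1=0 G1=1(const) G2=G3|G2=1|1=1 G3=NOT G1=NOT 0=1 G4=G2&G4=1&1=1 -> 01111
Step 2: G0=NOT G2=NOT 1=0 G1=1(const) G2=G3|G2=1|1=1 G3=NOT G1=NOT 1=0 G4=G2&G4=1&1=1 -> 01101
Step 3: G0=NOT G2=NOT 1=0 G1=1(const) G2=G3|G2=0|1=1 G3=NOT G1=NOT 1=0 G4=G2&G4=1&1=1 -> 01101
Step 4: G0=NOT G2=NOT 1=0 G1=1(const) G2=G3|G2=0|1=1 G3=NOT G1=NOT 1=0 G4=G2&G4=1&1=1 -> 01101
Step 5: G0=NOT G2=NOT 1=0 G1=1(const) G2=G3|G2=0|1=1 G3=NOT G1=NOT 1=0 G4=G2&G4=1&1=1 -> 01101
Step 6: G0=NOT G2=NOT 1=0 G1=1(const) G2=G3|G2=0|1=1 G3=NOT G1=NOT 1=0 G4=G2&G4=1&1=1 -> 01101
Step 7: G0=NOT G2=NOT 1=0 G1=1(const) G2=G3|G2=0|1=1 G3=NOT G1=NOT 1=0 G4=G2&G4=1&1=1 -> 01101

01101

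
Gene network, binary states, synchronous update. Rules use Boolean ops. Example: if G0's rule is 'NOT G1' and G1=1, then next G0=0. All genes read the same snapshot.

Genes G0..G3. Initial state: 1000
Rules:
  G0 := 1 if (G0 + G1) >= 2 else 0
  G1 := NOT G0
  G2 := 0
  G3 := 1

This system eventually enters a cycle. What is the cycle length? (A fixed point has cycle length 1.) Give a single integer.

Step 0: 1000
Step 1: G0=(1+0>=2)=0 G1=NOT G0=NOT 1=0 G2=0(const) G3=1(const) -> 0001
Step 2: G0=(0+0>=2)=0 G1=NOT G0=NOT 0=1 G2=0(const) G3=1(const) -> 0101
Step 3: G0=(0+1>=2)=0 G1=NOT G0=NOT 0=1 G2=0(const) G3=1(const) -> 0101
State from step 3 equals state from step 2 -> cycle length 1

Answer: 1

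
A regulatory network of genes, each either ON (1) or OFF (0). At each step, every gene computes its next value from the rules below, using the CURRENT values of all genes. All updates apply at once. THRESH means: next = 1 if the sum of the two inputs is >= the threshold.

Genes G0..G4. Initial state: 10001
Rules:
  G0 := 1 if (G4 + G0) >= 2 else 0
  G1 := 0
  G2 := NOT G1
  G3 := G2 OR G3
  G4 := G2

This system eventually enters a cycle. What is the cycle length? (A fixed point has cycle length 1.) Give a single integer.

Step 0: 10001
Step 1: G0=(1+1>=2)=1 G1=0(const) G2=NOT G1=NOT 0=1 G3=G2|G3=0|0=0 G4=G2=0 -> 10100
Step 2: G0=(0+1>=2)=0 G1=0(const) G2=NOT G1=NOT 0=1 G3=G2|G3=1|0=1 G4=G2=1 -> 00111
Step 3: G0=(1+0>=2)=0 G1=0(const) G2=NOT G1=NOT 0=1 G3=G2|G3=1|1=1 G4=G2=1 -> 00111
State from step 3 equals state from step 2 -> cycle length 1

Answer: 1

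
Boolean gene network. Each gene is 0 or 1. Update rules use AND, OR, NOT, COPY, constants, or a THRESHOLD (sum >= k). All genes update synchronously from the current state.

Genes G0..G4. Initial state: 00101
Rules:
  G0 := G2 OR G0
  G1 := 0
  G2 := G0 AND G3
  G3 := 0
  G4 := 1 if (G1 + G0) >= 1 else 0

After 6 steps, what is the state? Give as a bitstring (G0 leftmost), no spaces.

Step 1: G0=G2|G0=1|0=1 G1=0(const) G2=G0&G3=0&0=0 G3=0(const) G4=(0+0>=1)=0 -> 10000
Step 2: G0=G2|G0=0|1=1 G1=0(const) G2=G0&G3=1&0=0 G3=0(const) G4=(0+1>=1)=1 -> 10001
Step 3: G0=G2|G0=0|1=1 G1=0(const) G2=G0&G3=1&0=0 G3=0(const) G4=(0+1>=1)=1 -> 10001
Step 4: G0=G2|G0=0|1=1 G1=0(const) G2=G0&G3=1&0=0 G3=0(const) G4=(0+1>=1)=1 -> 10001
Step 5: G0=G2|G0=0|1=1 G1=0(const) G2=G0&G3=1&0=0 G3=0(const) G4=(0+1>=1)=1 -> 10001
Step 6: G0=G2|G0=0|1=1 G1=0(const) G2=G0&G3=1&0=0 G3=0(const) G4=(0+1>=1)=1 -> 10001

10001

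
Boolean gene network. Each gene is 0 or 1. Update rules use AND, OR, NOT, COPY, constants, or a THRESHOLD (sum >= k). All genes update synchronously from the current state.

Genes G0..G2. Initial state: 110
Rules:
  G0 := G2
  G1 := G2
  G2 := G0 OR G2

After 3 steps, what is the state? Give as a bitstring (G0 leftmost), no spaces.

Step 1: G0=G2=0 G1=G2=0 G2=G0|G2=1|0=1 -> 001
Step 2: G0=G2=1 G1=G2=1 G2=G0|G2=0|1=1 -> 111
Step 3: G0=G2=1 G1=G2=1 G2=G0|G2=1|1=1 -> 111

111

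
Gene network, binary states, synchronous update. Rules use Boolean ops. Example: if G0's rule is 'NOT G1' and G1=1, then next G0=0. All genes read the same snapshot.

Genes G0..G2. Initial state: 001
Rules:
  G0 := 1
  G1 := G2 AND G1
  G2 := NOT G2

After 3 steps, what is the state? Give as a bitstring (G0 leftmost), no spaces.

Step 1: G0=1(const) G1=G2&G1=1&0=0 G2=NOT G2=NOT 1=0 -> 100
Step 2: G0=1(const) G1=G2&G1=0&0=0 G2=NOT G2=NOT 0=1 -> 101
Step 3: G0=1(const) G1=G2&G1=1&0=0 G2=NOT G2=NOT 1=0 -> 100

100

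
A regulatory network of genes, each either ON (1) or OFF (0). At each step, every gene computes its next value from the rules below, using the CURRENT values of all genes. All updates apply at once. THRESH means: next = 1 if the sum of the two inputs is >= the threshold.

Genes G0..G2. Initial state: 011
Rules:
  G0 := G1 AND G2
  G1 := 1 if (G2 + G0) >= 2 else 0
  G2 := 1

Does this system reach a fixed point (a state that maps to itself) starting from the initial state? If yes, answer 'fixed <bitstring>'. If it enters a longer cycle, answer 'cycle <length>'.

Answer: cycle 2

Derivation:
Step 0: 011
Step 1: G0=G1&G2=1&1=1 G1=(1+0>=2)=0 G2=1(const) -> 101
Step 2: G0=G1&G2=0&1=0 G1=(1+1>=2)=1 G2=1(const) -> 011
Cycle of length 2 starting at step 0 -> no fixed point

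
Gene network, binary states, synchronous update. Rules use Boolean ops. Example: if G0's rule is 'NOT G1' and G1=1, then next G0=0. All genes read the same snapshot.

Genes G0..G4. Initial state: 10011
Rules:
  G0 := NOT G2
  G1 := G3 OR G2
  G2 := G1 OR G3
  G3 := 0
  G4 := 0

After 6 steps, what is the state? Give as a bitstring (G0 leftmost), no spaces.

Step 1: G0=NOT G2=NOT 0=1 G1=G3|G2=1|0=1 G2=G1|G3=0|1=1 G3=0(const) G4=0(const) -> 11100
Step 2: G0=NOT G2=NOT 1=0 G1=G3|G2=0|1=1 G2=G1|G3=1|0=1 G3=0(const) G4=0(const) -> 01100
Step 3: G0=NOT G2=NOT 1=0 G1=G3|G2=0|1=1 G2=G1|G3=1|0=1 G3=0(const) G4=0(const) -> 01100
Step 4: G0=NOT G2=NOT 1=0 G1=G3|G2=0|1=1 G2=G1|G3=1|0=1 G3=0(const) G4=0(const) -> 01100
Step 5: G0=NOT G2=NOT 1=0 G1=G3|G2=0|1=1 G2=G1|G3=1|0=1 G3=0(const) G4=0(const) -> 01100
Step 6: G0=NOT G2=NOT 1=0 G1=G3|G2=0|1=1 G2=G1|G3=1|0=1 G3=0(const) G4=0(const) -> 01100

01100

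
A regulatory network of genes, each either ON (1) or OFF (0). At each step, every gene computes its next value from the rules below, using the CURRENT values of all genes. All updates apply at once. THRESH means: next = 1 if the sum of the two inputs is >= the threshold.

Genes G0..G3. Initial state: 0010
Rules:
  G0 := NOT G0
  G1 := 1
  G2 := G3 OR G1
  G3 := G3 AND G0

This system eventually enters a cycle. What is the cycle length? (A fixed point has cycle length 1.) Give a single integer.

Step 0: 0010
Step 1: G0=NOT G0=NOT 0=1 G1=1(const) G2=G3|G1=0|0=0 G3=G3&G0=0&0=0 -> 1100
Step 2: G0=NOT G0=NOT 1=0 G1=1(const) G2=G3|G1=0|1=1 G3=G3&G0=0&1=0 -> 0110
Step 3: G0=NOT G0=NOT 0=1 G1=1(const) G2=G3|G1=0|1=1 G3=G3&G0=0&0=0 -> 1110
Step 4: G0=NOT G0=NOT 1=0 G1=1(const) G2=G3|G1=0|1=1 G3=G3&G0=0&1=0 -> 0110
State from step 4 equals state from step 2 -> cycle length 2

Answer: 2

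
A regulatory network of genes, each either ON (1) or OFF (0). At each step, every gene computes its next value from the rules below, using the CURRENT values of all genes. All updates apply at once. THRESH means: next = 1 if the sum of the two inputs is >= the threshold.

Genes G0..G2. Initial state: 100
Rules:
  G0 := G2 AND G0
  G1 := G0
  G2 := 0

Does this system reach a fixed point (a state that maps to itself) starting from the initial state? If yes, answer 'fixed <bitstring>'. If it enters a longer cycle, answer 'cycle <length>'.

Step 0: 100
Step 1: G0=G2&G0=0&1=0 G1=G0=1 G2=0(const) -> 010
Step 2: G0=G2&G0=0&0=0 G1=G0=0 G2=0(const) -> 000
Step 3: G0=G2&G0=0&0=0 G1=G0=0 G2=0(const) -> 000
Fixed point reached at step 2: 000

Answer: fixed 000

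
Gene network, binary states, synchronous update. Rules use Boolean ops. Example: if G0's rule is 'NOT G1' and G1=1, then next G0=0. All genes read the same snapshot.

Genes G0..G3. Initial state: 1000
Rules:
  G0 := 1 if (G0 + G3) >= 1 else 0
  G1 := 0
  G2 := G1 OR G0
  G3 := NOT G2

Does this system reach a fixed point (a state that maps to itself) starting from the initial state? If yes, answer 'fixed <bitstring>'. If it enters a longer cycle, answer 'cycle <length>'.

Step 0: 1000
Step 1: G0=(1+0>=1)=1 G1=0(const) G2=G1|G0=0|1=1 G3=NOT G2=NOT 0=1 -> 1011
Step 2: G0=(1+1>=1)=1 G1=0(const) G2=G1|G0=0|1=1 G3=NOT G2=NOT 1=0 -> 1010
Step 3: G0=(1+0>=1)=1 G1=0(const) G2=G1|G0=0|1=1 G3=NOT G2=NOT 1=0 -> 1010
Fixed point reached at step 2: 1010

Answer: fixed 1010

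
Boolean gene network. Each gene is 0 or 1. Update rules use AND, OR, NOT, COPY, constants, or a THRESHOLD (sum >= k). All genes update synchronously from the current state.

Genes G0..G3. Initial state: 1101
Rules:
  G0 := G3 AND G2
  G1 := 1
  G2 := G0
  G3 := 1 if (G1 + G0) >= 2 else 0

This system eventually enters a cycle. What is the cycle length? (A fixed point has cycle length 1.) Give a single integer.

Answer: 2

Derivation:
Step 0: 1101
Step 1: G0=G3&G2=1&0=0 G1=1(const) G2=G0=1 G3=(1+1>=2)=1 -> 0111
Step 2: G0=G3&G2=1&1=1 G1=1(const) G2=G0=0 G3=(1+0>=2)=0 -> 1100
Step 3: G0=G3&G2=0&0=0 G1=1(const) G2=G0=1 G3=(1+1>=2)=1 -> 0111
State from step 3 equals state from step 1 -> cycle length 2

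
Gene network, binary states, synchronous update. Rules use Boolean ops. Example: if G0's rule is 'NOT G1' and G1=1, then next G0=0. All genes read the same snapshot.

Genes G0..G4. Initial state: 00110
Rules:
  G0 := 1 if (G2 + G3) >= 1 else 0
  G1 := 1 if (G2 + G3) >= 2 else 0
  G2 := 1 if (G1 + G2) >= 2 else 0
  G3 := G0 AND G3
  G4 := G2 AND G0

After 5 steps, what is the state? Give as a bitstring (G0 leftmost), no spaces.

Step 1: G0=(1+1>=1)=1 G1=(1+1>=2)=1 G2=(0+1>=2)=0 G3=G0&G3=0&1=0 G4=G2&G0=1&0=0 -> 11000
Step 2: G0=(0+0>=1)=0 G1=(0+0>=2)=0 G2=(1+0>=2)=0 G3=G0&G3=1&0=0 G4=G2&G0=0&1=0 -> 00000
Step 3: G0=(0+0>=1)=0 G1=(0+0>=2)=0 G2=(0+0>=2)=0 G3=G0&G3=0&0=0 G4=G2&G0=0&0=0 -> 00000
Step 4: G0=(0+0>=1)=0 G1=(0+0>=2)=0 G2=(0+0>=2)=0 G3=G0&G3=0&0=0 G4=G2&G0=0&0=0 -> 00000
Step 5: G0=(0+0>=1)=0 G1=(0+0>=2)=0 G2=(0+0>=2)=0 G3=G0&G3=0&0=0 G4=G2&G0=0&0=0 -> 00000

00000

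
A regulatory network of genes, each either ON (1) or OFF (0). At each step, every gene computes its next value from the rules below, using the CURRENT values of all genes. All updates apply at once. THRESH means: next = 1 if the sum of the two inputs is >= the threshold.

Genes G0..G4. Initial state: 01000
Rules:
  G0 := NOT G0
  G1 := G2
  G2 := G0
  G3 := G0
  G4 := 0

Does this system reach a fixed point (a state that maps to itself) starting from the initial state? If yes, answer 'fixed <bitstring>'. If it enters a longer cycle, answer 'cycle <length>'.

Answer: cycle 2

Derivation:
Step 0: 01000
Step 1: G0=NOT G0=NOT 0=1 G1=G2=0 G2=G0=0 G3=G0=0 G4=0(const) -> 10000
Step 2: G0=NOT G0=NOT 1=0 G1=G2=0 G2=G0=1 G3=G0=1 G4=0(const) -> 00110
Step 3: G0=NOT G0=NOT 0=1 G1=G2=1 G2=G0=0 G3=G0=0 G4=0(const) -> 11000
Step 4: G0=NOT G0=NOT 1=0 G1=G2=0 G2=G0=1 G3=G0=1 G4=0(const) -> 00110
Cycle of length 2 starting at step 2 -> no fixed point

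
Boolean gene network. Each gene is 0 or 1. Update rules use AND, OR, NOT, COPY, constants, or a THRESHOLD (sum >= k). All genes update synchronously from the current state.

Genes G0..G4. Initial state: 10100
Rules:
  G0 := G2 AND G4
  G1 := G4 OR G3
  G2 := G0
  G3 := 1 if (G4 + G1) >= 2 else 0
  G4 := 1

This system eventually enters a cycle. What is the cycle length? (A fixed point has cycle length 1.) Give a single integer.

Answer: 2

Derivation:
Step 0: 10100
Step 1: G0=G2&G4=1&0=0 G1=G4|G3=0|0=0 G2=G0=1 G3=(0+0>=2)=0 G4=1(const) -> 00101
Step 2: G0=G2&G4=1&1=1 G1=G4|G3=1|0=1 G2=G0=0 G3=(1+0>=2)=0 G4=1(const) -> 11001
Step 3: G0=G2&G4=0&1=0 G1=G4|G3=1|0=1 G2=G0=1 G3=(1+1>=2)=1 G4=1(const) -> 01111
Step 4: G0=G2&G4=1&1=1 G1=G4|G3=1|1=1 G2=G0=0 G3=(1+1>=2)=1 G4=1(const) -> 11011
Step 5: G0=G2&G4=0&1=0 G1=G4|G3=1|1=1 G2=G0=1 G3=(1+1>=2)=1 G4=1(const) -> 01111
State from step 5 equals state from step 3 -> cycle length 2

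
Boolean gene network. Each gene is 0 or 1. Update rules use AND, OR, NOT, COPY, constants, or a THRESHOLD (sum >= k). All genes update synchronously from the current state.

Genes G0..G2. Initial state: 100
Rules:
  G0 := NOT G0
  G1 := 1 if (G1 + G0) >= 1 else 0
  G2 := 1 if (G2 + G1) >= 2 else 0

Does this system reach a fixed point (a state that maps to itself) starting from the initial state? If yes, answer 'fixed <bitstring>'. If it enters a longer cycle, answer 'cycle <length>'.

Answer: cycle 2

Derivation:
Step 0: 100
Step 1: G0=NOT G0=NOT 1=0 G1=(0+1>=1)=1 G2=(0+0>=2)=0 -> 010
Step 2: G0=NOT G0=NOT 0=1 G1=(1+0>=1)=1 G2=(0+1>=2)=0 -> 110
Step 3: G0=NOT G0=NOT 1=0 G1=(1+1>=1)=1 G2=(0+1>=2)=0 -> 010
Cycle of length 2 starting at step 1 -> no fixed point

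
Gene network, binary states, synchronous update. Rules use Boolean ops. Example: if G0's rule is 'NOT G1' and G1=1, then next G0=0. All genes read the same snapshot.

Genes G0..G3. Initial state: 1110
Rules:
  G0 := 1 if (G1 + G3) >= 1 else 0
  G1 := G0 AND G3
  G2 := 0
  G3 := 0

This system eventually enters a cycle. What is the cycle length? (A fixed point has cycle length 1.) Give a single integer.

Step 0: 1110
Step 1: G0=(1+0>=1)=1 G1=G0&G3=1&0=0 G2=0(const) G3=0(const) -> 1000
Step 2: G0=(0+0>=1)=0 G1=G0&G3=1&0=0 G2=0(const) G3=0(const) -> 0000
Step 3: G0=(0+0>=1)=0 G1=G0&G3=0&0=0 G2=0(const) G3=0(const) -> 0000
State from step 3 equals state from step 2 -> cycle length 1

Answer: 1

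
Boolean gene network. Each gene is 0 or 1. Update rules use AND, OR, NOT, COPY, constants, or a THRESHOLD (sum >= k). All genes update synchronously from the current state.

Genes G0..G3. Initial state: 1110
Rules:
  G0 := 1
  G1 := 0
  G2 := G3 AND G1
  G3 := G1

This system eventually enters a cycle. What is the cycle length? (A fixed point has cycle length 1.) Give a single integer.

Step 0: 1110
Step 1: G0=1(const) G1=0(const) G2=G3&G1=0&1=0 G3=G1=1 -> 1001
Step 2: G0=1(const) G1=0(const) G2=G3&G1=1&0=0 G3=G1=0 -> 1000
Step 3: G0=1(const) G1=0(const) G2=G3&G1=0&0=0 G3=G1=0 -> 1000
State from step 3 equals state from step 2 -> cycle length 1

Answer: 1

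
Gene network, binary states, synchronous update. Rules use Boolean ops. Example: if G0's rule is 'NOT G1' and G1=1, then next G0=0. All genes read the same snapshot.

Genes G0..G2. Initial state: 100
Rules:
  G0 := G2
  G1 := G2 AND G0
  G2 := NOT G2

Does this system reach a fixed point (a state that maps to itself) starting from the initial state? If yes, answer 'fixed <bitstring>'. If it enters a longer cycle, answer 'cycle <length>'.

Answer: cycle 2

Derivation:
Step 0: 100
Step 1: G0=G2=0 G1=G2&G0=0&1=0 G2=NOT G2=NOT 0=1 -> 001
Step 2: G0=G2=1 G1=G2&G0=1&0=0 G2=NOT G2=NOT 1=0 -> 100
Cycle of length 2 starting at step 0 -> no fixed point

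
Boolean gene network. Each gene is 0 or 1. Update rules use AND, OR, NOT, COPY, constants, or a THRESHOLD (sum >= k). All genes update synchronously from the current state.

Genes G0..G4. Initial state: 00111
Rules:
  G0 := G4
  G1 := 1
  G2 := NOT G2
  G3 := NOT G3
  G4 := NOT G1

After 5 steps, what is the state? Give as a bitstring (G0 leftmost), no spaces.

Step 1: G0=G4=1 G1=1(const) G2=NOT G2=NOT 1=0 G3=NOT G3=NOT 1=0 G4=NOT G1=NOT 0=1 -> 11001
Step 2: G0=G4=1 G1=1(const) G2=NOT G2=NOT 0=1 G3=NOT G3=NOT 0=1 G4=NOT G1=NOT 1=0 -> 11110
Step 3: G0=G4=0 G1=1(const) G2=NOT G2=NOT 1=0 G3=NOT G3=NOT 1=0 G4=NOT G1=NOT 1=0 -> 01000
Step 4: G0=G4=0 G1=1(const) G2=NOT G2=NOT 0=1 G3=NOT G3=NOT 0=1 G4=NOT G1=NOT 1=0 -> 01110
Step 5: G0=G4=0 G1=1(const) G2=NOT G2=NOT 1=0 G3=NOT G3=NOT 1=0 G4=NOT G1=NOT 1=0 -> 01000

01000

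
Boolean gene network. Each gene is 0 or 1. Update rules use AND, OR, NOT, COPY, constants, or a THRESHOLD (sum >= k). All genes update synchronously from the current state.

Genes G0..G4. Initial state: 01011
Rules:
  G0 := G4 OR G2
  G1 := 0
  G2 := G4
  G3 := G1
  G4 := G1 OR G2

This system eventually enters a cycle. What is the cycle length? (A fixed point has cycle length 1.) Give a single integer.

Answer: 1

Derivation:
Step 0: 01011
Step 1: G0=G4|G2=1|0=1 G1=0(const) G2=G4=1 G3=G1=1 G4=G1|G2=1|0=1 -> 10111
Step 2: G0=G4|G2=1|1=1 G1=0(const) G2=G4=1 G3=G1=0 G4=G1|G2=0|1=1 -> 10101
Step 3: G0=G4|G2=1|1=1 G1=0(const) G2=G4=1 G3=G1=0 G4=G1|G2=0|1=1 -> 10101
State from step 3 equals state from step 2 -> cycle length 1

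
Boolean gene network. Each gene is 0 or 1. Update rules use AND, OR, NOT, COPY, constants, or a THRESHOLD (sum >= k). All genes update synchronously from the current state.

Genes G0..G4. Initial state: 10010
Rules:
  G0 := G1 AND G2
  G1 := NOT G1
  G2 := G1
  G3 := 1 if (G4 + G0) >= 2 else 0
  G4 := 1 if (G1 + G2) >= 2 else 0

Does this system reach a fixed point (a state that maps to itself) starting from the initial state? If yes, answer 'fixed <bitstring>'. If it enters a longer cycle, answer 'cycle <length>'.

Answer: cycle 2

Derivation:
Step 0: 10010
Step 1: G0=G1&G2=0&0=0 G1=NOT G1=NOT 0=1 G2=G1=0 G3=(0+1>=2)=0 G4=(0+0>=2)=0 -> 01000
Step 2: G0=G1&G2=1&0=0 G1=NOT G1=NOT 1=0 G2=G1=1 G3=(0+0>=2)=0 G4=(1+0>=2)=0 -> 00100
Step 3: G0=G1&G2=0&1=0 G1=NOT G1=NOT 0=1 G2=G1=0 G3=(0+0>=2)=0 G4=(0+1>=2)=0 -> 01000
Cycle of length 2 starting at step 1 -> no fixed point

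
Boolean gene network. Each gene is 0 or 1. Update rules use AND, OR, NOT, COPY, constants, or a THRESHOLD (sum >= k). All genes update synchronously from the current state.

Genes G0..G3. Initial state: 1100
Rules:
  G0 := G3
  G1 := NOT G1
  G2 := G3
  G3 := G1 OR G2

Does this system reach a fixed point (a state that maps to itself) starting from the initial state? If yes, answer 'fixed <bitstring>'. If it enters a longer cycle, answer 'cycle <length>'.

Answer: cycle 2

Derivation:
Step 0: 1100
Step 1: G0=G3=0 G1=NOT G1=NOT 1=0 G2=G3=0 G3=G1|G2=1|0=1 -> 0001
Step 2: G0=G3=1 G1=NOT G1=NOT 0=1 G2=G3=1 G3=G1|G2=0|0=0 -> 1110
Step 3: G0=G3=0 G1=NOT G1=NOT 1=0 G2=G3=0 G3=G1|G2=1|1=1 -> 0001
Cycle of length 2 starting at step 1 -> no fixed point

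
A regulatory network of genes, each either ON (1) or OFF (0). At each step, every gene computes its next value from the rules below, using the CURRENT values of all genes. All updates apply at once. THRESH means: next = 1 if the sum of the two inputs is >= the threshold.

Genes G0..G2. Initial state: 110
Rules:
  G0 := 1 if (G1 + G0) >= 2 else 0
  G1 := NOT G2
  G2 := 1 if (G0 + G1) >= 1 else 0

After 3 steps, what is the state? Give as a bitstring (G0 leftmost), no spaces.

Step 1: G0=(1+1>=2)=1 G1=NOT G2=NOT 0=1 G2=(1+1>=1)=1 -> 111
Step 2: G0=(1+1>=2)=1 G1=NOT G2=NOT 1=0 G2=(1+1>=1)=1 -> 101
Step 3: G0=(0+1>=2)=0 G1=NOT G2=NOT 1=0 G2=(1+0>=1)=1 -> 001

001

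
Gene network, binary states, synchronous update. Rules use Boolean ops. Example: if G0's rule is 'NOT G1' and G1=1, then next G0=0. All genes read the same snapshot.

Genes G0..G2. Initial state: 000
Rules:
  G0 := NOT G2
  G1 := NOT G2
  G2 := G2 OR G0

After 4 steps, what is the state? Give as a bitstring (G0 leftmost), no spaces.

Step 1: G0=NOT G2=NOT 0=1 G1=NOT G2=NOT 0=1 G2=G2|G0=0|0=0 -> 110
Step 2: G0=NOT G2=NOT 0=1 G1=NOT G2=NOT 0=1 G2=G2|G0=0|1=1 -> 111
Step 3: G0=NOT G2=NOT 1=0 G1=NOT G2=NOT 1=0 G2=G2|G0=1|1=1 -> 001
Step 4: G0=NOT G2=NOT 1=0 G1=NOT G2=NOT 1=0 G2=G2|G0=1|0=1 -> 001

001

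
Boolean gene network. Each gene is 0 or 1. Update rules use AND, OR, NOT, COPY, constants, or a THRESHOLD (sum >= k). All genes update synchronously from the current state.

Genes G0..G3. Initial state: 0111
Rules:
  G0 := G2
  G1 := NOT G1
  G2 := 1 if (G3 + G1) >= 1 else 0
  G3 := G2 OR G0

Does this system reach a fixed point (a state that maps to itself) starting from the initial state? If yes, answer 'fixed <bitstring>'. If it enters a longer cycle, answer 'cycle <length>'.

Answer: cycle 2

Derivation:
Step 0: 0111
Step 1: G0=G2=1 G1=NOT G1=NOT 1=0 G2=(1+1>=1)=1 G3=G2|G0=1|0=1 -> 1011
Step 2: G0=G2=1 G1=NOT G1=NOT 0=1 G2=(1+0>=1)=1 G3=G2|G0=1|1=1 -> 1111
Step 3: G0=G2=1 G1=NOT G1=NOT 1=0 G2=(1+1>=1)=1 G3=G2|G0=1|1=1 -> 1011
Cycle of length 2 starting at step 1 -> no fixed point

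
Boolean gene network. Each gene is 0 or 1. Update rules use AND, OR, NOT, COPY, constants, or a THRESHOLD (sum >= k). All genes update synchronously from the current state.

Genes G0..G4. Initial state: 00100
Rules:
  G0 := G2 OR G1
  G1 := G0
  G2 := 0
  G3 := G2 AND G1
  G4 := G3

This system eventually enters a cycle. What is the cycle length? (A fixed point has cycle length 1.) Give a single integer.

Answer: 2

Derivation:
Step 0: 00100
Step 1: G0=G2|G1=1|0=1 G1=G0=0 G2=0(const) G3=G2&G1=1&0=0 G4=G3=0 -> 10000
Step 2: G0=G2|G1=0|0=0 G1=G0=1 G2=0(const) G3=G2&G1=0&0=0 G4=G3=0 -> 01000
Step 3: G0=G2|G1=0|1=1 G1=G0=0 G2=0(const) G3=G2&G1=0&1=0 G4=G3=0 -> 10000
State from step 3 equals state from step 1 -> cycle length 2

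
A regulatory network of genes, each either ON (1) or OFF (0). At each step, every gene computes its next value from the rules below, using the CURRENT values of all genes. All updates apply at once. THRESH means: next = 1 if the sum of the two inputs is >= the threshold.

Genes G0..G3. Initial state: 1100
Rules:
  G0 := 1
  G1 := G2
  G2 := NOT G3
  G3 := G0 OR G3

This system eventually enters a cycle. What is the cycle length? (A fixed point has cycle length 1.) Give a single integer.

Step 0: 1100
Step 1: G0=1(const) G1=G2=0 G2=NOT G3=NOT 0=1 G3=G0|G3=1|0=1 -> 1011
Step 2: G0=1(const) G1=G2=1 G2=NOT G3=NOT 1=0 G3=G0|G3=1|1=1 -> 1101
Step 3: G0=1(const) G1=G2=0 G2=NOT G3=NOT 1=0 G3=G0|G3=1|1=1 -> 1001
Step 4: G0=1(const) G1=G2=0 G2=NOT G3=NOT 1=0 G3=G0|G3=1|1=1 -> 1001
State from step 4 equals state from step 3 -> cycle length 1

Answer: 1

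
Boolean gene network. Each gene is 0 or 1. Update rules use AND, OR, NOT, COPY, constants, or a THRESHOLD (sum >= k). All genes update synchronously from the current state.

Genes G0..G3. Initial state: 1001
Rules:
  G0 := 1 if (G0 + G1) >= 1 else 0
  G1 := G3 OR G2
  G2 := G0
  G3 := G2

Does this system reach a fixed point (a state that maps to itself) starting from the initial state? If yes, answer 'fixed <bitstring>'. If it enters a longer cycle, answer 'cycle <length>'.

Step 0: 1001
Step 1: G0=(1+0>=1)=1 G1=G3|G2=1|0=1 G2=G0=1 G3=G2=0 -> 1110
Step 2: G0=(1+1>=1)=1 G1=G3|G2=0|1=1 G2=G0=1 G3=G2=1 -> 1111
Step 3: G0=(1+1>=1)=1 G1=G3|G2=1|1=1 G2=G0=1 G3=G2=1 -> 1111
Fixed point reached at step 2: 1111

Answer: fixed 1111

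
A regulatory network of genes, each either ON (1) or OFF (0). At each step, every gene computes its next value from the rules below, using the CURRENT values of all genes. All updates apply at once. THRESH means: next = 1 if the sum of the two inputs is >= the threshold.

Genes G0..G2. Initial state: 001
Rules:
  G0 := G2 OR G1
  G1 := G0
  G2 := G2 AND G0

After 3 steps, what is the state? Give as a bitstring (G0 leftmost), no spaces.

Step 1: G0=G2|G1=1|0=1 G1=G0=0 G2=G2&G0=1&0=0 -> 100
Step 2: G0=G2|G1=0|0=0 G1=G0=1 G2=G2&G0=0&1=0 -> 010
Step 3: G0=G2|G1=0|1=1 G1=G0=0 G2=G2&G0=0&0=0 -> 100

100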